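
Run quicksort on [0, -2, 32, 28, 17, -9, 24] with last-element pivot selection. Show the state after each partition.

Partition 1: pivot=24 at index 4 -> [0, -2, 17, -9, 24, 28, 32]
Partition 2: pivot=-9 at index 0 -> [-9, -2, 17, 0, 24, 28, 32]
Partition 3: pivot=0 at index 2 -> [-9, -2, 0, 17, 24, 28, 32]
Partition 4: pivot=32 at index 6 -> [-9, -2, 0, 17, 24, 28, 32]


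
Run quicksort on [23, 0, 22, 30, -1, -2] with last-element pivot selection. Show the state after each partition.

Partition 1: pivot=-2 at index 0 -> [-2, 0, 22, 30, -1, 23]
Partition 2: pivot=23 at index 4 -> [-2, 0, 22, -1, 23, 30]
Partition 3: pivot=-1 at index 1 -> [-2, -1, 22, 0, 23, 30]
Partition 4: pivot=0 at index 2 -> [-2, -1, 0, 22, 23, 30]


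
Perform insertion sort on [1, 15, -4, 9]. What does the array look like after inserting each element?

First element 1 is already 'sorted'
Insert 15: shifted 0 elements -> [1, 15, -4, 9]
Insert -4: shifted 2 elements -> [-4, 1, 15, 9]
Insert 9: shifted 1 elements -> [-4, 1, 9, 15]


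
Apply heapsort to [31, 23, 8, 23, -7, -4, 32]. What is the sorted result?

Build heap: [32, 23, 31, 23, -7, -4, 8]
Extract 32: [31, 23, 8, 23, -7, -4, 32]
Extract 31: [23, 23, 8, -4, -7, 31, 32]
Extract 23: [23, -4, 8, -7, 23, 31, 32]
Extract 23: [8, -4, -7, 23, 23, 31, 32]
Extract 8: [-4, -7, 8, 23, 23, 31, 32]
Extract -4: [-7, -4, 8, 23, 23, 31, 32]


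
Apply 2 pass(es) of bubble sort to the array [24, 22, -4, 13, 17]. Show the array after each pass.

After pass 1: [22, -4, 13, 17, 24] (4 swaps)
After pass 2: [-4, 13, 17, 22, 24] (3 swaps)
Total swaps: 7


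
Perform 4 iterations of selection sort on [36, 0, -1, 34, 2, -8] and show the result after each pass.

Pass 1: Select minimum -8 at index 5, swap -> [-8, 0, -1, 34, 2, 36]
Pass 2: Select minimum -1 at index 2, swap -> [-8, -1, 0, 34, 2, 36]
Pass 3: Select minimum 0 at index 2, swap -> [-8, -1, 0, 34, 2, 36]
Pass 4: Select minimum 2 at index 4, swap -> [-8, -1, 0, 2, 34, 36]


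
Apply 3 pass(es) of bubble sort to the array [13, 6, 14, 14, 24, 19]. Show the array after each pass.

After pass 1: [6, 13, 14, 14, 19, 24] (2 swaps)
After pass 2: [6, 13, 14, 14, 19, 24] (0 swaps)
After pass 3: [6, 13, 14, 14, 19, 24] (0 swaps)
Total swaps: 2


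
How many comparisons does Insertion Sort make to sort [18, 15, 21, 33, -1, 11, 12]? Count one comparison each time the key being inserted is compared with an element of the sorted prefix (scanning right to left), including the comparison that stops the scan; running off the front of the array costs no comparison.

Insert 15: 18 > 15 (shift), reached front = 1 comparison(s) -> [15, 18, 21, 33, -1, 11, 12]
Insert 21: 18 <= 21 (stop) = 1 comparison(s) -> [15, 18, 21, 33, -1, 11, 12]
Insert 33: 21 <= 33 (stop) = 1 comparison(s) -> [15, 18, 21, 33, -1, 11, 12]
Insert -1: 33 > -1 (shift), 21 > -1 (shift), 18 > -1 (shift), 15 > -1 (shift), reached front = 4 comparison(s) -> [-1, 15, 18, 21, 33, 11, 12]
Insert 11: 33 > 11 (shift), 21 > 11 (shift), 18 > 11 (shift), 15 > 11 (shift), -1 <= 11 (stop) = 5 comparison(s) -> [-1, 11, 15, 18, 21, 33, 12]
Insert 12: 33 > 12 (shift), 21 > 12 (shift), 18 > 12 (shift), 15 > 12 (shift), 11 <= 12 (stop) = 5 comparison(s) -> [-1, 11, 12, 15, 18, 21, 33]
Total comparisons: 1 + 1 + 1 + 4 + 5 + 5 = 17


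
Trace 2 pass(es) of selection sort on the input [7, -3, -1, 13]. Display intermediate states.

Pass 1: Select minimum -3 at index 1, swap -> [-3, 7, -1, 13]
Pass 2: Select minimum -1 at index 2, swap -> [-3, -1, 7, 13]


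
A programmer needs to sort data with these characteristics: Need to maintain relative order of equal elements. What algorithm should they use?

Best choice: Merge sort or Insertion sort
Reason: Both are stable; quicksort and heapsort are not stable


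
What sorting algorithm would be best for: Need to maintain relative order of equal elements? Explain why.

Best choice: Merge sort or Insertion sort
Reason: Both are stable; quicksort and heapsort are not stable


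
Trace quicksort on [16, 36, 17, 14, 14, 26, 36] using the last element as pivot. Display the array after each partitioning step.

Partition 1: pivot=36 at index 6 -> [16, 36, 17, 14, 14, 26, 36]
Partition 2: pivot=26 at index 4 -> [16, 17, 14, 14, 26, 36, 36]
Partition 3: pivot=14 at index 1 -> [14, 14, 16, 17, 26, 36, 36]
Partition 4: pivot=17 at index 3 -> [14, 14, 16, 17, 26, 36, 36]


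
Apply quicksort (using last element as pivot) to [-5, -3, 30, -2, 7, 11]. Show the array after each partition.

Partition 1: pivot=11 at index 4 -> [-5, -3, -2, 7, 11, 30]
Partition 2: pivot=7 at index 3 -> [-5, -3, -2, 7, 11, 30]
Partition 3: pivot=-2 at index 2 -> [-5, -3, -2, 7, 11, 30]
Partition 4: pivot=-3 at index 1 -> [-5, -3, -2, 7, 11, 30]


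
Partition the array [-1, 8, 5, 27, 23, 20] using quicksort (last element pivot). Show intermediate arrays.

Partition 1: pivot=20 at index 3 -> [-1, 8, 5, 20, 23, 27]
Partition 2: pivot=5 at index 1 -> [-1, 5, 8, 20, 23, 27]
Partition 3: pivot=27 at index 5 -> [-1, 5, 8, 20, 23, 27]


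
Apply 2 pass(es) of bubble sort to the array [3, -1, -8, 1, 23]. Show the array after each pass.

After pass 1: [-1, -8, 1, 3, 23] (3 swaps)
After pass 2: [-8, -1, 1, 3, 23] (1 swaps)
Total swaps: 4


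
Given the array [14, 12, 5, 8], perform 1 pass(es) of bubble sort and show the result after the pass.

After pass 1: [12, 5, 8, 14] (3 swaps)
Total swaps: 3


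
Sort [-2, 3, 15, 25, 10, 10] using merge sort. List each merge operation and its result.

Divide and conquer:
  Merge [3] + [15] -> [3, 15]
  Merge [-2] + [3, 15] -> [-2, 3, 15]
  Merge [10] + [10] -> [10, 10]
  Merge [25] + [10, 10] -> [10, 10, 25]
  Merge [-2, 3, 15] + [10, 10, 25] -> [-2, 3, 10, 10, 15, 25]


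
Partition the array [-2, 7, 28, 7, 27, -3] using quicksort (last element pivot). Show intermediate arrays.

Partition 1: pivot=-3 at index 0 -> [-3, 7, 28, 7, 27, -2]
Partition 2: pivot=-2 at index 1 -> [-3, -2, 28, 7, 27, 7]
Partition 3: pivot=7 at index 3 -> [-3, -2, 7, 7, 27, 28]
Partition 4: pivot=28 at index 5 -> [-3, -2, 7, 7, 27, 28]


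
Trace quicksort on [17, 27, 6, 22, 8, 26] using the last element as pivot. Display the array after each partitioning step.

Partition 1: pivot=26 at index 4 -> [17, 6, 22, 8, 26, 27]
Partition 2: pivot=8 at index 1 -> [6, 8, 22, 17, 26, 27]
Partition 3: pivot=17 at index 2 -> [6, 8, 17, 22, 26, 27]


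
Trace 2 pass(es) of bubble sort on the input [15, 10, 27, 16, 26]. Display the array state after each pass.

After pass 1: [10, 15, 16, 26, 27] (3 swaps)
After pass 2: [10, 15, 16, 26, 27] (0 swaps)
Total swaps: 3


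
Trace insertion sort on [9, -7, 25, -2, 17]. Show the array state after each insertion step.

First element 9 is already 'sorted'
Insert -7: shifted 1 elements -> [-7, 9, 25, -2, 17]
Insert 25: shifted 0 elements -> [-7, 9, 25, -2, 17]
Insert -2: shifted 2 elements -> [-7, -2, 9, 25, 17]
Insert 17: shifted 1 elements -> [-7, -2, 9, 17, 25]


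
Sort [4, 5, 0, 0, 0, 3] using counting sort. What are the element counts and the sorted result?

Count array: [3, 0, 0, 1, 1, 1]
(count[i] = number of elements equal to i)
Cumulative count: [3, 3, 3, 4, 5, 6]
Sorted: [0, 0, 0, 3, 4, 5]


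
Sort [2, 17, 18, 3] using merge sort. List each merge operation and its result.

Divide and conquer:
  Merge [2] + [17] -> [2, 17]
  Merge [18] + [3] -> [3, 18]
  Merge [2, 17] + [3, 18] -> [2, 3, 17, 18]


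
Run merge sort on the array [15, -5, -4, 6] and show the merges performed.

Divide and conquer:
  Merge [15] + [-5] -> [-5, 15]
  Merge [-4] + [6] -> [-4, 6]
  Merge [-5, 15] + [-4, 6] -> [-5, -4, 6, 15]


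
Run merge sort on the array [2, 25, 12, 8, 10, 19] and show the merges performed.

Divide and conquer:
  Merge [25] + [12] -> [12, 25]
  Merge [2] + [12, 25] -> [2, 12, 25]
  Merge [10] + [19] -> [10, 19]
  Merge [8] + [10, 19] -> [8, 10, 19]
  Merge [2, 12, 25] + [8, 10, 19] -> [2, 8, 10, 12, 19, 25]


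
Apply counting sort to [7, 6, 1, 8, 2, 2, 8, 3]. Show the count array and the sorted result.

Count array: [0, 1, 2, 1, 0, 0, 1, 1, 2]
(count[i] = number of elements equal to i)
Cumulative count: [0, 1, 3, 4, 4, 4, 5, 6, 8]
Sorted: [1, 2, 2, 3, 6, 7, 8, 8]


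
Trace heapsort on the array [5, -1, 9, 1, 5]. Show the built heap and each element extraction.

Build heap: [9, 5, 5, 1, -1]
Extract 9: [5, 1, 5, -1, 9]
Extract 5: [5, 1, -1, 5, 9]
Extract 5: [1, -1, 5, 5, 9]
Extract 1: [-1, 1, 5, 5, 9]


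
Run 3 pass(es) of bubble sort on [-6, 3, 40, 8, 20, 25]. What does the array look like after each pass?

After pass 1: [-6, 3, 8, 20, 25, 40] (3 swaps)
After pass 2: [-6, 3, 8, 20, 25, 40] (0 swaps)
After pass 3: [-6, 3, 8, 20, 25, 40] (0 swaps)
Total swaps: 3


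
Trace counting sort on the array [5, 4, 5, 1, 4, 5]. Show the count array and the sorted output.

Count array: [0, 1, 0, 0, 2, 3]
(count[i] = number of elements equal to i)
Cumulative count: [0, 1, 1, 1, 3, 6]
Sorted: [1, 4, 4, 5, 5, 5]


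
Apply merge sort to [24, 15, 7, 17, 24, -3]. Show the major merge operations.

Divide and conquer:
  Merge [15] + [7] -> [7, 15]
  Merge [24] + [7, 15] -> [7, 15, 24]
  Merge [24] + [-3] -> [-3, 24]
  Merge [17] + [-3, 24] -> [-3, 17, 24]
  Merge [7, 15, 24] + [-3, 17, 24] -> [-3, 7, 15, 17, 24, 24]


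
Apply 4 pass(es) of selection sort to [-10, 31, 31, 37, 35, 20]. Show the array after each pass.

Pass 1: Select minimum -10 at index 0, swap -> [-10, 31, 31, 37, 35, 20]
Pass 2: Select minimum 20 at index 5, swap -> [-10, 20, 31, 37, 35, 31]
Pass 3: Select minimum 31 at index 2, swap -> [-10, 20, 31, 37, 35, 31]
Pass 4: Select minimum 31 at index 5, swap -> [-10, 20, 31, 31, 35, 37]


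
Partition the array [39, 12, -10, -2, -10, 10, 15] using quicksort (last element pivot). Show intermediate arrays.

Partition 1: pivot=15 at index 5 -> [12, -10, -2, -10, 10, 15, 39]
Partition 2: pivot=10 at index 3 -> [-10, -2, -10, 10, 12, 15, 39]
Partition 3: pivot=-10 at index 1 -> [-10, -10, -2, 10, 12, 15, 39]


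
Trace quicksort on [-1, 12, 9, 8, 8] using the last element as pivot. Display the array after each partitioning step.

Partition 1: pivot=8 at index 2 -> [-1, 8, 8, 12, 9]
Partition 2: pivot=8 at index 1 -> [-1, 8, 8, 12, 9]
Partition 3: pivot=9 at index 3 -> [-1, 8, 8, 9, 12]


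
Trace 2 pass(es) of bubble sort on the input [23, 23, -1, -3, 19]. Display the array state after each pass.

After pass 1: [23, -1, -3, 19, 23] (3 swaps)
After pass 2: [-1, -3, 19, 23, 23] (3 swaps)
Total swaps: 6


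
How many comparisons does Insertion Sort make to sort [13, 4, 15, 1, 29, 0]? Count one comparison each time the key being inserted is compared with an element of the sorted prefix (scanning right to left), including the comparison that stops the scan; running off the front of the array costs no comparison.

Insert 4: 13 > 4 (shift), reached front = 1 comparison(s) -> [4, 13, 15, 1, 29, 0]
Insert 15: 13 <= 15 (stop) = 1 comparison(s) -> [4, 13, 15, 1, 29, 0]
Insert 1: 15 > 1 (shift), 13 > 1 (shift), 4 > 1 (shift), reached front = 3 comparison(s) -> [1, 4, 13, 15, 29, 0]
Insert 29: 15 <= 29 (stop) = 1 comparison(s) -> [1, 4, 13, 15, 29, 0]
Insert 0: 29 > 0 (shift), 15 > 0 (shift), 13 > 0 (shift), 4 > 0 (shift), 1 > 0 (shift), reached front = 5 comparison(s) -> [0, 1, 4, 13, 15, 29]
Total comparisons: 1 + 1 + 3 + 1 + 5 = 11


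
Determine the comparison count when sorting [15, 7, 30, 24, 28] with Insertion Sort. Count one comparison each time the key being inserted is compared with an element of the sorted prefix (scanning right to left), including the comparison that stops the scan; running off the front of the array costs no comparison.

Insert 7: 15 > 7 (shift), reached front = 1 comparison(s) -> [7, 15, 30, 24, 28]
Insert 30: 15 <= 30 (stop) = 1 comparison(s) -> [7, 15, 30, 24, 28]
Insert 24: 30 > 24 (shift), 15 <= 24 (stop) = 2 comparison(s) -> [7, 15, 24, 30, 28]
Insert 28: 30 > 28 (shift), 24 <= 28 (stop) = 2 comparison(s) -> [7, 15, 24, 28, 30]
Total comparisons: 1 + 1 + 2 + 2 = 6


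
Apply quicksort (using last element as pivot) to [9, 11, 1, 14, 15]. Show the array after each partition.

Partition 1: pivot=15 at index 4 -> [9, 11, 1, 14, 15]
Partition 2: pivot=14 at index 3 -> [9, 11, 1, 14, 15]
Partition 3: pivot=1 at index 0 -> [1, 11, 9, 14, 15]
Partition 4: pivot=9 at index 1 -> [1, 9, 11, 14, 15]


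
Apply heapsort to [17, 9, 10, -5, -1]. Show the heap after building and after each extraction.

Build heap: [17, 9, 10, -5, -1]
Extract 17: [10, 9, -1, -5, 17]
Extract 10: [9, -5, -1, 10, 17]
Extract 9: [-1, -5, 9, 10, 17]
Extract -1: [-5, -1, 9, 10, 17]


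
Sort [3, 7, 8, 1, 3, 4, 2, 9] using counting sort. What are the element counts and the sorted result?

Count array: [0, 1, 1, 2, 1, 0, 0, 1, 1, 1]
(count[i] = number of elements equal to i)
Cumulative count: [0, 1, 2, 4, 5, 5, 5, 6, 7, 8]
Sorted: [1, 2, 3, 3, 4, 7, 8, 9]


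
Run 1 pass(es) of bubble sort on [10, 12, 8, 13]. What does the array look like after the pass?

After pass 1: [10, 8, 12, 13] (1 swaps)
Total swaps: 1


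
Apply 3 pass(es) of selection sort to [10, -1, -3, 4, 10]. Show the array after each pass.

Pass 1: Select minimum -3 at index 2, swap -> [-3, -1, 10, 4, 10]
Pass 2: Select minimum -1 at index 1, swap -> [-3, -1, 10, 4, 10]
Pass 3: Select minimum 4 at index 3, swap -> [-3, -1, 4, 10, 10]


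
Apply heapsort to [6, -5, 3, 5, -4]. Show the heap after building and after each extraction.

Build heap: [6, 5, 3, -5, -4]
Extract 6: [5, -4, 3, -5, 6]
Extract 5: [3, -4, -5, 5, 6]
Extract 3: [-4, -5, 3, 5, 6]
Extract -4: [-5, -4, 3, 5, 6]


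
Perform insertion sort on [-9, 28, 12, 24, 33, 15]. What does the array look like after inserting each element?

First element -9 is already 'sorted'
Insert 28: shifted 0 elements -> [-9, 28, 12, 24, 33, 15]
Insert 12: shifted 1 elements -> [-9, 12, 28, 24, 33, 15]
Insert 24: shifted 1 elements -> [-9, 12, 24, 28, 33, 15]
Insert 33: shifted 0 elements -> [-9, 12, 24, 28, 33, 15]
Insert 15: shifted 3 elements -> [-9, 12, 15, 24, 28, 33]


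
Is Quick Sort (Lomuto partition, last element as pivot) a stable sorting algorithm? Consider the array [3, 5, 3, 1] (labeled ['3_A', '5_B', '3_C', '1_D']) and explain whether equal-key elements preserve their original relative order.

Trace Quick Sort on the labeled array (the key is the number; the letter only tracks identity):
  Partition indices 0..3 around pivot 1_D -> [1_D, 5_B, 3_C, 3_A]
  Partition indices 1..3 around pivot 3_A -> [1_D, 3_C, 3_A, 5_B]
Final order: [1_D, 3_C, 3_A, 5_B]
Equal keys:
  value 3: originally 3_A, 3_C; after sorting 3_C, 3_A -> order changed
Equal keys were reordered, so Quick Sort is not stable: partition swaps elements across long distances and can reorder equal keys. (One such input is enough; an unstable sort may happen to preserve order on other inputs, but it gives no guarantee.)
Answer: Not stable


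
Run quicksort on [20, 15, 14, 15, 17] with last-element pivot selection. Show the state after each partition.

Partition 1: pivot=17 at index 3 -> [15, 14, 15, 17, 20]
Partition 2: pivot=15 at index 2 -> [15, 14, 15, 17, 20]
Partition 3: pivot=14 at index 0 -> [14, 15, 15, 17, 20]


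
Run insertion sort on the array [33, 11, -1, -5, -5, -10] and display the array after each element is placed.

First element 33 is already 'sorted'
Insert 11: shifted 1 elements -> [11, 33, -1, -5, -5, -10]
Insert -1: shifted 2 elements -> [-1, 11, 33, -5, -5, -10]
Insert -5: shifted 3 elements -> [-5, -1, 11, 33, -5, -10]
Insert -5: shifted 3 elements -> [-5, -5, -1, 11, 33, -10]
Insert -10: shifted 5 elements -> [-10, -5, -5, -1, 11, 33]


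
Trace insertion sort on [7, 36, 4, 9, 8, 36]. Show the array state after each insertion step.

First element 7 is already 'sorted'
Insert 36: shifted 0 elements -> [7, 36, 4, 9, 8, 36]
Insert 4: shifted 2 elements -> [4, 7, 36, 9, 8, 36]
Insert 9: shifted 1 elements -> [4, 7, 9, 36, 8, 36]
Insert 8: shifted 2 elements -> [4, 7, 8, 9, 36, 36]
Insert 36: shifted 0 elements -> [4, 7, 8, 9, 36, 36]


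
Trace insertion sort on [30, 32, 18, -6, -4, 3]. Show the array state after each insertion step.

First element 30 is already 'sorted'
Insert 32: shifted 0 elements -> [30, 32, 18, -6, -4, 3]
Insert 18: shifted 2 elements -> [18, 30, 32, -6, -4, 3]
Insert -6: shifted 3 elements -> [-6, 18, 30, 32, -4, 3]
Insert -4: shifted 3 elements -> [-6, -4, 18, 30, 32, 3]
Insert 3: shifted 3 elements -> [-6, -4, 3, 18, 30, 32]


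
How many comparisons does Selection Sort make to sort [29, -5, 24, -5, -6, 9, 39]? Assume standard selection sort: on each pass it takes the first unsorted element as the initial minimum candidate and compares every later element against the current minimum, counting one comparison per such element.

Pass 1: scan indices 1..6 for the minimum = 6 comparison(s); min is -6, place at index 0 -> [-6, -5, 24, -5, 29, 9, 39]
Pass 2: scan indices 2..6 for the minimum = 5 comparison(s); min is -5, place at index 1 -> [-6, -5, 24, -5, 29, 9, 39]
Pass 3: scan indices 3..6 for the minimum = 4 comparison(s); min is -5, place at index 2 -> [-6, -5, -5, 24, 29, 9, 39]
Pass 4: scan indices 4..6 for the minimum = 3 comparison(s); min is 9, place at index 3 -> [-6, -5, -5, 9, 29, 24, 39]
Pass 5: scan indices 5..6 for the minimum = 2 comparison(s); min is 24, place at index 4 -> [-6, -5, -5, 9, 24, 29, 39]
Pass 6: scan indices 6..6 for the minimum = 1 comparison(s); min is 29, place at index 5 -> [-6, -5, -5, 9, 24, 29, 39]
Selection sort always scans the whole unsorted suffix, so the count is (n-1) + (n-2) + ... + 1 = n(n-1)/2 = 7*6/2 = 21 regardless of the input order.
Total comparisons: 6 + 5 + 4 + 3 + 2 + 1 = 21


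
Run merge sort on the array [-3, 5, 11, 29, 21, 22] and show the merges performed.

Divide and conquer:
  Merge [5] + [11] -> [5, 11]
  Merge [-3] + [5, 11] -> [-3, 5, 11]
  Merge [21] + [22] -> [21, 22]
  Merge [29] + [21, 22] -> [21, 22, 29]
  Merge [-3, 5, 11] + [21, 22, 29] -> [-3, 5, 11, 21, 22, 29]


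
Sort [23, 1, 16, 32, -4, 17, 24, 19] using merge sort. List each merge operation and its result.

Divide and conquer:
  Merge [23] + [1] -> [1, 23]
  Merge [16] + [32] -> [16, 32]
  Merge [1, 23] + [16, 32] -> [1, 16, 23, 32]
  Merge [-4] + [17] -> [-4, 17]
  Merge [24] + [19] -> [19, 24]
  Merge [-4, 17] + [19, 24] -> [-4, 17, 19, 24]
  Merge [1, 16, 23, 32] + [-4, 17, 19, 24] -> [-4, 1, 16, 17, 19, 23, 24, 32]


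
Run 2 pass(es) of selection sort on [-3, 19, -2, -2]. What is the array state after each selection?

Pass 1: Select minimum -3 at index 0, swap -> [-3, 19, -2, -2]
Pass 2: Select minimum -2 at index 2, swap -> [-3, -2, 19, -2]


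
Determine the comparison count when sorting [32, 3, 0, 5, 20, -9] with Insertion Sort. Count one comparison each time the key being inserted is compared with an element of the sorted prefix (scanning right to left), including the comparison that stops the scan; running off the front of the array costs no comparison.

Insert 3: 32 > 3 (shift), reached front = 1 comparison(s) -> [3, 32, 0, 5, 20, -9]
Insert 0: 32 > 0 (shift), 3 > 0 (shift), reached front = 2 comparison(s) -> [0, 3, 32, 5, 20, -9]
Insert 5: 32 > 5 (shift), 3 <= 5 (stop) = 2 comparison(s) -> [0, 3, 5, 32, 20, -9]
Insert 20: 32 > 20 (shift), 5 <= 20 (stop) = 2 comparison(s) -> [0, 3, 5, 20, 32, -9]
Insert -9: 32 > -9 (shift), 20 > -9 (shift), 5 > -9 (shift), 3 > -9 (shift), 0 > -9 (shift), reached front = 5 comparison(s) -> [-9, 0, 3, 5, 20, 32]
Total comparisons: 1 + 2 + 2 + 2 + 5 = 12


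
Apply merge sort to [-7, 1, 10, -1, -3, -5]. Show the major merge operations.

Divide and conquer:
  Merge [1] + [10] -> [1, 10]
  Merge [-7] + [1, 10] -> [-7, 1, 10]
  Merge [-3] + [-5] -> [-5, -3]
  Merge [-1] + [-5, -3] -> [-5, -3, -1]
  Merge [-7, 1, 10] + [-5, -3, -1] -> [-7, -5, -3, -1, 1, 10]


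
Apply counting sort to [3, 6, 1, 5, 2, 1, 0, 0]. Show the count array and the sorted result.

Count array: [2, 2, 1, 1, 0, 1, 1]
(count[i] = number of elements equal to i)
Cumulative count: [2, 4, 5, 6, 6, 7, 8]
Sorted: [0, 0, 1, 1, 2, 3, 5, 6]


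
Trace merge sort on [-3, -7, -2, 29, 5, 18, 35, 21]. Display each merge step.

Divide and conquer:
  Merge [-3] + [-7] -> [-7, -3]
  Merge [-2] + [29] -> [-2, 29]
  Merge [-7, -3] + [-2, 29] -> [-7, -3, -2, 29]
  Merge [5] + [18] -> [5, 18]
  Merge [35] + [21] -> [21, 35]
  Merge [5, 18] + [21, 35] -> [5, 18, 21, 35]
  Merge [-7, -3, -2, 29] + [5, 18, 21, 35] -> [-7, -3, -2, 5, 18, 21, 29, 35]


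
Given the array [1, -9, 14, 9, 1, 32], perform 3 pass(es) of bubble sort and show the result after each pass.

After pass 1: [-9, 1, 9, 1, 14, 32] (3 swaps)
After pass 2: [-9, 1, 1, 9, 14, 32] (1 swaps)
After pass 3: [-9, 1, 1, 9, 14, 32] (0 swaps)
Total swaps: 4


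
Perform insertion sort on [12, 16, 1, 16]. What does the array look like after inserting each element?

First element 12 is already 'sorted'
Insert 16: shifted 0 elements -> [12, 16, 1, 16]
Insert 1: shifted 2 elements -> [1, 12, 16, 16]
Insert 16: shifted 0 elements -> [1, 12, 16, 16]


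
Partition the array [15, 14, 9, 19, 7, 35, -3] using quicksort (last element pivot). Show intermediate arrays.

Partition 1: pivot=-3 at index 0 -> [-3, 14, 9, 19, 7, 35, 15]
Partition 2: pivot=15 at index 4 -> [-3, 14, 9, 7, 15, 35, 19]
Partition 3: pivot=7 at index 1 -> [-3, 7, 9, 14, 15, 35, 19]
Partition 4: pivot=14 at index 3 -> [-3, 7, 9, 14, 15, 35, 19]
Partition 5: pivot=19 at index 5 -> [-3, 7, 9, 14, 15, 19, 35]


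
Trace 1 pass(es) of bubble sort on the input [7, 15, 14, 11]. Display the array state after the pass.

After pass 1: [7, 14, 11, 15] (2 swaps)
Total swaps: 2


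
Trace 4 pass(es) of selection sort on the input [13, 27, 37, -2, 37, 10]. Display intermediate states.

Pass 1: Select minimum -2 at index 3, swap -> [-2, 27, 37, 13, 37, 10]
Pass 2: Select minimum 10 at index 5, swap -> [-2, 10, 37, 13, 37, 27]
Pass 3: Select minimum 13 at index 3, swap -> [-2, 10, 13, 37, 37, 27]
Pass 4: Select minimum 27 at index 5, swap -> [-2, 10, 13, 27, 37, 37]


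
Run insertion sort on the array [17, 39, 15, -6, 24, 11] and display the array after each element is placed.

First element 17 is already 'sorted'
Insert 39: shifted 0 elements -> [17, 39, 15, -6, 24, 11]
Insert 15: shifted 2 elements -> [15, 17, 39, -6, 24, 11]
Insert -6: shifted 3 elements -> [-6, 15, 17, 39, 24, 11]
Insert 24: shifted 1 elements -> [-6, 15, 17, 24, 39, 11]
Insert 11: shifted 4 elements -> [-6, 11, 15, 17, 24, 39]


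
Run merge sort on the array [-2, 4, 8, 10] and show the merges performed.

Divide and conquer:
  Merge [-2] + [4] -> [-2, 4]
  Merge [8] + [10] -> [8, 10]
  Merge [-2, 4] + [8, 10] -> [-2, 4, 8, 10]


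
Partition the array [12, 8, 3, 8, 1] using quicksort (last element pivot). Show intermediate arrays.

Partition 1: pivot=1 at index 0 -> [1, 8, 3, 8, 12]
Partition 2: pivot=12 at index 4 -> [1, 8, 3, 8, 12]
Partition 3: pivot=8 at index 3 -> [1, 8, 3, 8, 12]
Partition 4: pivot=3 at index 1 -> [1, 3, 8, 8, 12]


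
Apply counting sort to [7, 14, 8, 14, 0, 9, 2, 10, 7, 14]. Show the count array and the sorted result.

Count array: [1, 0, 1, 0, 0, 0, 0, 2, 1, 1, 1, 0, 0, 0, 3]
(count[i] = number of elements equal to i)
Cumulative count: [1, 1, 2, 2, 2, 2, 2, 4, 5, 6, 7, 7, 7, 7, 10]
Sorted: [0, 2, 7, 7, 8, 9, 10, 14, 14, 14]


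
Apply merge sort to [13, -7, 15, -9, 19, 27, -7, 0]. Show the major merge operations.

Divide and conquer:
  Merge [13] + [-7] -> [-7, 13]
  Merge [15] + [-9] -> [-9, 15]
  Merge [-7, 13] + [-9, 15] -> [-9, -7, 13, 15]
  Merge [19] + [27] -> [19, 27]
  Merge [-7] + [0] -> [-7, 0]
  Merge [19, 27] + [-7, 0] -> [-7, 0, 19, 27]
  Merge [-9, -7, 13, 15] + [-7, 0, 19, 27] -> [-9, -7, -7, 0, 13, 15, 19, 27]


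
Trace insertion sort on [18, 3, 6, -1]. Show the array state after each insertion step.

First element 18 is already 'sorted'
Insert 3: shifted 1 elements -> [3, 18, 6, -1]
Insert 6: shifted 1 elements -> [3, 6, 18, -1]
Insert -1: shifted 3 elements -> [-1, 3, 6, 18]


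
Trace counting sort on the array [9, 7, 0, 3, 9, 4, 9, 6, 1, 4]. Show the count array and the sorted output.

Count array: [1, 1, 0, 1, 2, 0, 1, 1, 0, 3]
(count[i] = number of elements equal to i)
Cumulative count: [1, 2, 2, 3, 5, 5, 6, 7, 7, 10]
Sorted: [0, 1, 3, 4, 4, 6, 7, 9, 9, 9]


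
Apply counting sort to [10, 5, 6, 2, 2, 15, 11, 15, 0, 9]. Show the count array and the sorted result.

Count array: [1, 0, 2, 0, 0, 1, 1, 0, 0, 1, 1, 1, 0, 0, 0, 2]
(count[i] = number of elements equal to i)
Cumulative count: [1, 1, 3, 3, 3, 4, 5, 5, 5, 6, 7, 8, 8, 8, 8, 10]
Sorted: [0, 2, 2, 5, 6, 9, 10, 11, 15, 15]


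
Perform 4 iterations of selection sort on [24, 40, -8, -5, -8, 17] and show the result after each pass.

Pass 1: Select minimum -8 at index 2, swap -> [-8, 40, 24, -5, -8, 17]
Pass 2: Select minimum -8 at index 4, swap -> [-8, -8, 24, -5, 40, 17]
Pass 3: Select minimum -5 at index 3, swap -> [-8, -8, -5, 24, 40, 17]
Pass 4: Select minimum 17 at index 5, swap -> [-8, -8, -5, 17, 40, 24]


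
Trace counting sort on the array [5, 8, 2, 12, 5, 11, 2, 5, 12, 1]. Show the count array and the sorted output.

Count array: [0, 1, 2, 0, 0, 3, 0, 0, 1, 0, 0, 1, 2]
(count[i] = number of elements equal to i)
Cumulative count: [0, 1, 3, 3, 3, 6, 6, 6, 7, 7, 7, 8, 10]
Sorted: [1, 2, 2, 5, 5, 5, 8, 11, 12, 12]


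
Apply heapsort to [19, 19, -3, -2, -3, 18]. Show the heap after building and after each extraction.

Build heap: [19, 19, 18, -2, -3, -3]
Extract 19: [19, -2, 18, -3, -3, 19]
Extract 19: [18, -2, -3, -3, 19, 19]
Extract 18: [-2, -3, -3, 18, 19, 19]
Extract -2: [-3, -3, -2, 18, 19, 19]
Extract -3: [-3, -3, -2, 18, 19, 19]


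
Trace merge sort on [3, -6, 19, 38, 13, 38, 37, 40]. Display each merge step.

Divide and conquer:
  Merge [3] + [-6] -> [-6, 3]
  Merge [19] + [38] -> [19, 38]
  Merge [-6, 3] + [19, 38] -> [-6, 3, 19, 38]
  Merge [13] + [38] -> [13, 38]
  Merge [37] + [40] -> [37, 40]
  Merge [13, 38] + [37, 40] -> [13, 37, 38, 40]
  Merge [-6, 3, 19, 38] + [13, 37, 38, 40] -> [-6, 3, 13, 19, 37, 38, 38, 40]


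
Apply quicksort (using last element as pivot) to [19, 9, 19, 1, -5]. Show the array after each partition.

Partition 1: pivot=-5 at index 0 -> [-5, 9, 19, 1, 19]
Partition 2: pivot=19 at index 4 -> [-5, 9, 19, 1, 19]
Partition 3: pivot=1 at index 1 -> [-5, 1, 19, 9, 19]
Partition 4: pivot=9 at index 2 -> [-5, 1, 9, 19, 19]


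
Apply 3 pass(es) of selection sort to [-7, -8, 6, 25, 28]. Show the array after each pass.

Pass 1: Select minimum -8 at index 1, swap -> [-8, -7, 6, 25, 28]
Pass 2: Select minimum -7 at index 1, swap -> [-8, -7, 6, 25, 28]
Pass 3: Select minimum 6 at index 2, swap -> [-8, -7, 6, 25, 28]


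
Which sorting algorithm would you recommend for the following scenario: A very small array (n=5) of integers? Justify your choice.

Best choice: Insertion sort
Reason: For tiny inputs the O(n^2) overhead is negligible and insertion sort has minimal constant factors


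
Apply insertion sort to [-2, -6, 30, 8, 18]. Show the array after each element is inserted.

First element -2 is already 'sorted'
Insert -6: shifted 1 elements -> [-6, -2, 30, 8, 18]
Insert 30: shifted 0 elements -> [-6, -2, 30, 8, 18]
Insert 8: shifted 1 elements -> [-6, -2, 8, 30, 18]
Insert 18: shifted 1 elements -> [-6, -2, 8, 18, 30]


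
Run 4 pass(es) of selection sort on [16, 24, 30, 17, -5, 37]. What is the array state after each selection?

Pass 1: Select minimum -5 at index 4, swap -> [-5, 24, 30, 17, 16, 37]
Pass 2: Select minimum 16 at index 4, swap -> [-5, 16, 30, 17, 24, 37]
Pass 3: Select minimum 17 at index 3, swap -> [-5, 16, 17, 30, 24, 37]
Pass 4: Select minimum 24 at index 4, swap -> [-5, 16, 17, 24, 30, 37]


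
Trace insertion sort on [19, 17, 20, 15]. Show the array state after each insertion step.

First element 19 is already 'sorted'
Insert 17: shifted 1 elements -> [17, 19, 20, 15]
Insert 20: shifted 0 elements -> [17, 19, 20, 15]
Insert 15: shifted 3 elements -> [15, 17, 19, 20]


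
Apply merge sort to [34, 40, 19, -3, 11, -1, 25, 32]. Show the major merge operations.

Divide and conquer:
  Merge [34] + [40] -> [34, 40]
  Merge [19] + [-3] -> [-3, 19]
  Merge [34, 40] + [-3, 19] -> [-3, 19, 34, 40]
  Merge [11] + [-1] -> [-1, 11]
  Merge [25] + [32] -> [25, 32]
  Merge [-1, 11] + [25, 32] -> [-1, 11, 25, 32]
  Merge [-3, 19, 34, 40] + [-1, 11, 25, 32] -> [-3, -1, 11, 19, 25, 32, 34, 40]


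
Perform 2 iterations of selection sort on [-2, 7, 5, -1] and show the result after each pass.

Pass 1: Select minimum -2 at index 0, swap -> [-2, 7, 5, -1]
Pass 2: Select minimum -1 at index 3, swap -> [-2, -1, 5, 7]


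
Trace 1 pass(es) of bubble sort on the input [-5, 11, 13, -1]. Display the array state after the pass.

After pass 1: [-5, 11, -1, 13] (1 swaps)
Total swaps: 1


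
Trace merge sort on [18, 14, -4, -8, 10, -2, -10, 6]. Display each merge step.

Divide and conquer:
  Merge [18] + [14] -> [14, 18]
  Merge [-4] + [-8] -> [-8, -4]
  Merge [14, 18] + [-8, -4] -> [-8, -4, 14, 18]
  Merge [10] + [-2] -> [-2, 10]
  Merge [-10] + [6] -> [-10, 6]
  Merge [-2, 10] + [-10, 6] -> [-10, -2, 6, 10]
  Merge [-8, -4, 14, 18] + [-10, -2, 6, 10] -> [-10, -8, -4, -2, 6, 10, 14, 18]


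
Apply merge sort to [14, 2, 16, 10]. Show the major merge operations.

Divide and conquer:
  Merge [14] + [2] -> [2, 14]
  Merge [16] + [10] -> [10, 16]
  Merge [2, 14] + [10, 16] -> [2, 10, 14, 16]


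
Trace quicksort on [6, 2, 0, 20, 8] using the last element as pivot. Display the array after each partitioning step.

Partition 1: pivot=8 at index 3 -> [6, 2, 0, 8, 20]
Partition 2: pivot=0 at index 0 -> [0, 2, 6, 8, 20]
Partition 3: pivot=6 at index 2 -> [0, 2, 6, 8, 20]


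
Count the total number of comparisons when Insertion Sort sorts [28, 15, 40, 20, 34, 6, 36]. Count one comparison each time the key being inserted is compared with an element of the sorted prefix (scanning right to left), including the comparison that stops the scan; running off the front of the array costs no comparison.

Insert 15: 28 > 15 (shift), reached front = 1 comparison(s) -> [15, 28, 40, 20, 34, 6, 36]
Insert 40: 28 <= 40 (stop) = 1 comparison(s) -> [15, 28, 40, 20, 34, 6, 36]
Insert 20: 40 > 20 (shift), 28 > 20 (shift), 15 <= 20 (stop) = 3 comparison(s) -> [15, 20, 28, 40, 34, 6, 36]
Insert 34: 40 > 34 (shift), 28 <= 34 (stop) = 2 comparison(s) -> [15, 20, 28, 34, 40, 6, 36]
Insert 6: 40 > 6 (shift), 34 > 6 (shift), 28 > 6 (shift), 20 > 6 (shift), 15 > 6 (shift), reached front = 5 comparison(s) -> [6, 15, 20, 28, 34, 40, 36]
Insert 36: 40 > 36 (shift), 34 <= 36 (stop) = 2 comparison(s) -> [6, 15, 20, 28, 34, 36, 40]
Total comparisons: 1 + 1 + 3 + 2 + 5 + 2 = 14


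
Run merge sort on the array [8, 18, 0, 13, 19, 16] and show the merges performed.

Divide and conquer:
  Merge [18] + [0] -> [0, 18]
  Merge [8] + [0, 18] -> [0, 8, 18]
  Merge [19] + [16] -> [16, 19]
  Merge [13] + [16, 19] -> [13, 16, 19]
  Merge [0, 8, 18] + [13, 16, 19] -> [0, 8, 13, 16, 18, 19]


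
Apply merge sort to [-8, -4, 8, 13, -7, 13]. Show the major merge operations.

Divide and conquer:
  Merge [-4] + [8] -> [-4, 8]
  Merge [-8] + [-4, 8] -> [-8, -4, 8]
  Merge [-7] + [13] -> [-7, 13]
  Merge [13] + [-7, 13] -> [-7, 13, 13]
  Merge [-8, -4, 8] + [-7, 13, 13] -> [-8, -7, -4, 8, 13, 13]


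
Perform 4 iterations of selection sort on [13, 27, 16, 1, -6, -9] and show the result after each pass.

Pass 1: Select minimum -9 at index 5, swap -> [-9, 27, 16, 1, -6, 13]
Pass 2: Select minimum -6 at index 4, swap -> [-9, -6, 16, 1, 27, 13]
Pass 3: Select minimum 1 at index 3, swap -> [-9, -6, 1, 16, 27, 13]
Pass 4: Select minimum 13 at index 5, swap -> [-9, -6, 1, 13, 27, 16]


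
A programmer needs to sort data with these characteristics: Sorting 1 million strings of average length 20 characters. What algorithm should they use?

Best choice: MSD radix sort or Mergesort
Reason: MSD radix sort is a non-comparison sort that buckets the strings by successive character positions, running in time proportional to the total number of characters examined rather than O(n log n) string comparisons; mergesort is a stable O(n log n)-comparison alternative that works for arbitrary variable-length keys


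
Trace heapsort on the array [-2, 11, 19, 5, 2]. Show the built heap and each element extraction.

Build heap: [19, 11, -2, 5, 2]
Extract 19: [11, 5, -2, 2, 19]
Extract 11: [5, 2, -2, 11, 19]
Extract 5: [2, -2, 5, 11, 19]
Extract 2: [-2, 2, 5, 11, 19]


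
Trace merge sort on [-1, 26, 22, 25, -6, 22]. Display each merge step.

Divide and conquer:
  Merge [26] + [22] -> [22, 26]
  Merge [-1] + [22, 26] -> [-1, 22, 26]
  Merge [-6] + [22] -> [-6, 22]
  Merge [25] + [-6, 22] -> [-6, 22, 25]
  Merge [-1, 22, 26] + [-6, 22, 25] -> [-6, -1, 22, 22, 25, 26]


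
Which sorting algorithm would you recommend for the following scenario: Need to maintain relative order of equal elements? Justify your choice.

Best choice: Merge sort or Insertion sort
Reason: Both are stable; quicksort and heapsort are not stable


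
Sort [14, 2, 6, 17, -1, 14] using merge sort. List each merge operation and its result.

Divide and conquer:
  Merge [2] + [6] -> [2, 6]
  Merge [14] + [2, 6] -> [2, 6, 14]
  Merge [-1] + [14] -> [-1, 14]
  Merge [17] + [-1, 14] -> [-1, 14, 17]
  Merge [2, 6, 14] + [-1, 14, 17] -> [-1, 2, 6, 14, 14, 17]


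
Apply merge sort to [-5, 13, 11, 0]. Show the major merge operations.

Divide and conquer:
  Merge [-5] + [13] -> [-5, 13]
  Merge [11] + [0] -> [0, 11]
  Merge [-5, 13] + [0, 11] -> [-5, 0, 11, 13]


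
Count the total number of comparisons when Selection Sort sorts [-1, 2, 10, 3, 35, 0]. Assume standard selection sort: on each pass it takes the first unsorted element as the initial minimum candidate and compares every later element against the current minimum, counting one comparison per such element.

Pass 1: scan indices 1..5 for the minimum = 5 comparison(s); min is -1, place at index 0 -> [-1, 2, 10, 3, 35, 0]
Pass 2: scan indices 2..5 for the minimum = 4 comparison(s); min is 0, place at index 1 -> [-1, 0, 10, 3, 35, 2]
Pass 3: scan indices 3..5 for the minimum = 3 comparison(s); min is 2, place at index 2 -> [-1, 0, 2, 3, 35, 10]
Pass 4: scan indices 4..5 for the minimum = 2 comparison(s); min is 3, place at index 3 -> [-1, 0, 2, 3, 35, 10]
Pass 5: scan indices 5..5 for the minimum = 1 comparison(s); min is 10, place at index 4 -> [-1, 0, 2, 3, 10, 35]
Selection sort always scans the whole unsorted suffix, so the count is (n-1) + (n-2) + ... + 1 = n(n-1)/2 = 6*5/2 = 15 regardless of the input order.
Total comparisons: 5 + 4 + 3 + 2 + 1 = 15


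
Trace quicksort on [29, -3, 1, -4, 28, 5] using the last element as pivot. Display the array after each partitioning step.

Partition 1: pivot=5 at index 3 -> [-3, 1, -4, 5, 28, 29]
Partition 2: pivot=-4 at index 0 -> [-4, 1, -3, 5, 28, 29]
Partition 3: pivot=-3 at index 1 -> [-4, -3, 1, 5, 28, 29]
Partition 4: pivot=29 at index 5 -> [-4, -3, 1, 5, 28, 29]


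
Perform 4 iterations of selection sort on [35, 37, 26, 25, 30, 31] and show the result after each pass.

Pass 1: Select minimum 25 at index 3, swap -> [25, 37, 26, 35, 30, 31]
Pass 2: Select minimum 26 at index 2, swap -> [25, 26, 37, 35, 30, 31]
Pass 3: Select minimum 30 at index 4, swap -> [25, 26, 30, 35, 37, 31]
Pass 4: Select minimum 31 at index 5, swap -> [25, 26, 30, 31, 37, 35]


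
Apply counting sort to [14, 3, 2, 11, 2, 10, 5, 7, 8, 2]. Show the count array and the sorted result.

Count array: [0, 0, 3, 1, 0, 1, 0, 1, 1, 0, 1, 1, 0, 0, 1]
(count[i] = number of elements equal to i)
Cumulative count: [0, 0, 3, 4, 4, 5, 5, 6, 7, 7, 8, 9, 9, 9, 10]
Sorted: [2, 2, 2, 3, 5, 7, 8, 10, 11, 14]


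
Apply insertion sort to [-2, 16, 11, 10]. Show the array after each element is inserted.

First element -2 is already 'sorted'
Insert 16: shifted 0 elements -> [-2, 16, 11, 10]
Insert 11: shifted 1 elements -> [-2, 11, 16, 10]
Insert 10: shifted 2 elements -> [-2, 10, 11, 16]


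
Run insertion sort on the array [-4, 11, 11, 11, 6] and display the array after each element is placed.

First element -4 is already 'sorted'
Insert 11: shifted 0 elements -> [-4, 11, 11, 11, 6]
Insert 11: shifted 0 elements -> [-4, 11, 11, 11, 6]
Insert 11: shifted 0 elements -> [-4, 11, 11, 11, 6]
Insert 6: shifted 3 elements -> [-4, 6, 11, 11, 11]


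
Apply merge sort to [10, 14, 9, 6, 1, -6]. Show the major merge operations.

Divide and conquer:
  Merge [14] + [9] -> [9, 14]
  Merge [10] + [9, 14] -> [9, 10, 14]
  Merge [1] + [-6] -> [-6, 1]
  Merge [6] + [-6, 1] -> [-6, 1, 6]
  Merge [9, 10, 14] + [-6, 1, 6] -> [-6, 1, 6, 9, 10, 14]


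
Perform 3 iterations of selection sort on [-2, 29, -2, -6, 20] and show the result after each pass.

Pass 1: Select minimum -6 at index 3, swap -> [-6, 29, -2, -2, 20]
Pass 2: Select minimum -2 at index 2, swap -> [-6, -2, 29, -2, 20]
Pass 3: Select minimum -2 at index 3, swap -> [-6, -2, -2, 29, 20]


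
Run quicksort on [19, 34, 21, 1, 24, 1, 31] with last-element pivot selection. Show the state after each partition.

Partition 1: pivot=31 at index 5 -> [19, 21, 1, 24, 1, 31, 34]
Partition 2: pivot=1 at index 1 -> [1, 1, 19, 24, 21, 31, 34]
Partition 3: pivot=21 at index 3 -> [1, 1, 19, 21, 24, 31, 34]


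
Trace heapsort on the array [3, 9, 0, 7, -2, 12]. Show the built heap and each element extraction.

Build heap: [12, 9, 3, 7, -2, 0]
Extract 12: [9, 7, 3, 0, -2, 12]
Extract 9: [7, 0, 3, -2, 9, 12]
Extract 7: [3, 0, -2, 7, 9, 12]
Extract 3: [0, -2, 3, 7, 9, 12]
Extract 0: [-2, 0, 3, 7, 9, 12]


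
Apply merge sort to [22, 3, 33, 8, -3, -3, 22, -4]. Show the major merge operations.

Divide and conquer:
  Merge [22] + [3] -> [3, 22]
  Merge [33] + [8] -> [8, 33]
  Merge [3, 22] + [8, 33] -> [3, 8, 22, 33]
  Merge [-3] + [-3] -> [-3, -3]
  Merge [22] + [-4] -> [-4, 22]
  Merge [-3, -3] + [-4, 22] -> [-4, -3, -3, 22]
  Merge [3, 8, 22, 33] + [-4, -3, -3, 22] -> [-4, -3, -3, 3, 8, 22, 22, 33]


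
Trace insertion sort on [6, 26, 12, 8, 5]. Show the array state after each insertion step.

First element 6 is already 'sorted'
Insert 26: shifted 0 elements -> [6, 26, 12, 8, 5]
Insert 12: shifted 1 elements -> [6, 12, 26, 8, 5]
Insert 8: shifted 2 elements -> [6, 8, 12, 26, 5]
Insert 5: shifted 4 elements -> [5, 6, 8, 12, 26]


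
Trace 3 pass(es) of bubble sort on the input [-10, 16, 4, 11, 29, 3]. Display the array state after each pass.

After pass 1: [-10, 4, 11, 16, 3, 29] (3 swaps)
After pass 2: [-10, 4, 11, 3, 16, 29] (1 swaps)
After pass 3: [-10, 4, 3, 11, 16, 29] (1 swaps)
Total swaps: 5


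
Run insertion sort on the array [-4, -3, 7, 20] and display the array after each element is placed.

First element -4 is already 'sorted'
Insert -3: shifted 0 elements -> [-4, -3, 7, 20]
Insert 7: shifted 0 elements -> [-4, -3, 7, 20]
Insert 20: shifted 0 elements -> [-4, -3, 7, 20]


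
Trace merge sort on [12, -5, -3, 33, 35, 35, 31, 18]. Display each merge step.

Divide and conquer:
  Merge [12] + [-5] -> [-5, 12]
  Merge [-3] + [33] -> [-3, 33]
  Merge [-5, 12] + [-3, 33] -> [-5, -3, 12, 33]
  Merge [35] + [35] -> [35, 35]
  Merge [31] + [18] -> [18, 31]
  Merge [35, 35] + [18, 31] -> [18, 31, 35, 35]
  Merge [-5, -3, 12, 33] + [18, 31, 35, 35] -> [-5, -3, 12, 18, 31, 33, 35, 35]


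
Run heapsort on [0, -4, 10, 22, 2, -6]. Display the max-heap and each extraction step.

Build heap: [22, 2, 10, -4, 0, -6]
Extract 22: [10, 2, -6, -4, 0, 22]
Extract 10: [2, 0, -6, -4, 10, 22]
Extract 2: [0, -4, -6, 2, 10, 22]
Extract 0: [-4, -6, 0, 2, 10, 22]
Extract -4: [-6, -4, 0, 2, 10, 22]


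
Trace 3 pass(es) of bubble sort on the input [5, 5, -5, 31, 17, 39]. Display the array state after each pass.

After pass 1: [5, -5, 5, 17, 31, 39] (2 swaps)
After pass 2: [-5, 5, 5, 17, 31, 39] (1 swaps)
After pass 3: [-5, 5, 5, 17, 31, 39] (0 swaps)
Total swaps: 3
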